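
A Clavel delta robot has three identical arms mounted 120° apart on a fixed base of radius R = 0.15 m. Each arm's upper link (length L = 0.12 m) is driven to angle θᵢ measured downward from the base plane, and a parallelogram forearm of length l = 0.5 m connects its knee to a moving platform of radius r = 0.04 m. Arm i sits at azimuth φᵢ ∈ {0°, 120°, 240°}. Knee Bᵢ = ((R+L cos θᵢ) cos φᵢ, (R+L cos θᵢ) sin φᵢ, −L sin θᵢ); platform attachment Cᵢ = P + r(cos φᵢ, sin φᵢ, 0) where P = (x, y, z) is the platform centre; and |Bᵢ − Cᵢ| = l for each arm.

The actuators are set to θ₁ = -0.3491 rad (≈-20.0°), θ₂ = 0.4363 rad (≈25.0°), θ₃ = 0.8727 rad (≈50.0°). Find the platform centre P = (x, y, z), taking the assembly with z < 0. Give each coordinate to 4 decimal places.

S1 = (0.2228·cos0.0°, 0.2228·sin0.0°, 0.0410) = (0.2228, 0.0000, 0.0410)
S2 = (0.2188·cos120.0°, 0.2188·sin120.0°, -0.0507) = (-0.1094, 0.1895, -0.0507)
S3 = (0.1871·cos240.0°, 0.1871·sin240.0°, -0.0919) = (-0.0936, -0.1621, -0.0919)
eliminate P² terms by subtracting sphere 1 from 2 and 3
plane₁₂: -0.6643x+0.3789y+-0.1835z = -0.0009
det = 0.4550;  x = 0.0072+-0.3522z,  y = 0.0102+-0.1331z
sphere 1 gives Az²+Bz+C=0 with A=1.1417, B=0.0671, C=-0.2017;  B²−4AC=0.9258;  roots -0.4507, 0.3920;  negative root z = -0.4507
x = 0.1659, y = 0.0702

(0.1659, 0.0702, -0.4507)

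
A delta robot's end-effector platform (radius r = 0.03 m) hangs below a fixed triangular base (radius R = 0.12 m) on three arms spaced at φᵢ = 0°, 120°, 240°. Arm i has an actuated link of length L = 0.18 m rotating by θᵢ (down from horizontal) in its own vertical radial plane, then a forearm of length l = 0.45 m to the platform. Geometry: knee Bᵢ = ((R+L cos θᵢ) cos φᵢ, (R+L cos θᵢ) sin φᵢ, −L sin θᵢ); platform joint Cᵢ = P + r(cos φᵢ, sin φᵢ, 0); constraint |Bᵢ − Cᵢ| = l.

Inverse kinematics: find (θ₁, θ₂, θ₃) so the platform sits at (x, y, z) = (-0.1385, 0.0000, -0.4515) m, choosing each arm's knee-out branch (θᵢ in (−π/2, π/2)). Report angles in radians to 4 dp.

θ₁ = 0.9599, θ₂ = 0.3490, θ₃ = 0.3490

arm 1 (φ=0.0°): x'=-0.1385, y'=0.0000
  e−x'=0.2285;  (l²−L²−(e−x')²−y'²−z²)/2L = -0.2388
  γ=atan2(-0.4515,0.2285)=-1.1023;  ψ=arccos(-0.4719)=2.0622;  θ1=γ+ψ≈0.9599
arm 2 (φ=120.0°): x'=0.0692, y'=0.1199
  e−x'=0.0208;  (l²−L²−(e−x')²−y'²−z²)/2L = -0.1349
  γ=atan2(-0.4515,0.0208)=-1.5249;  ψ=arccos(-0.2985)=1.8739;  θ2=γ+ψ≈0.3490
arm 3 (φ=240.0°): x'=0.0693, y'=-0.1199
  e−x'=0.0207;  (l²−L²−(e−x')²−y'²−z²)/2L = -0.1349
  γ=atan2(-0.4515,0.0207)=-1.5249;  ψ=arccos(-0.2985)=1.8739;  θ3=γ+ψ≈0.3490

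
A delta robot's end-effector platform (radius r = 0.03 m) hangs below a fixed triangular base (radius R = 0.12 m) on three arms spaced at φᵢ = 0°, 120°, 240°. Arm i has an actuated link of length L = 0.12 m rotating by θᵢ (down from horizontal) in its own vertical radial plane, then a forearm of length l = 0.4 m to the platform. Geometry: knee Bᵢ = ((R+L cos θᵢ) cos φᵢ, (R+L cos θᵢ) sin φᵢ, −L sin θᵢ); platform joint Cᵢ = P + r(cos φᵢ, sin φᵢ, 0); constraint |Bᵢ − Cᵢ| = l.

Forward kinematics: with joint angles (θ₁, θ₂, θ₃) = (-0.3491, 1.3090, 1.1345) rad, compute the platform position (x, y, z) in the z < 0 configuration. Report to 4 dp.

arm 1 at φ=0.0°: ρ1 = 0.2028;  O1 = (0.2028, 0.0000, 0.0410)
φ2=120.0°: virtual centre (-0.0605, 0.1048, -0.1159), radius l
arm 3 at φ=240.0°: ρ3 = 0.1407;  O3 = (-0.0704, -0.1219, -0.1088)
subtract pairs → two planes through P
plane₁₂: -0.5266x+0.2097y+-0.3139z = -0.0147
Cramer: x(z) = 0.0244-0.5737z;  y(z) = -0.0089+0.0564z
quadratic in z: (1.3323)z²+(0.1215)z+(-0.1264)=0, √Δ=0.8298 → z ∈ {-0.3570, 0.2658}; z = -0.3570 (taking z<0)
x = 0.2292, y = -0.0290

(0.2292, -0.0290, -0.3570)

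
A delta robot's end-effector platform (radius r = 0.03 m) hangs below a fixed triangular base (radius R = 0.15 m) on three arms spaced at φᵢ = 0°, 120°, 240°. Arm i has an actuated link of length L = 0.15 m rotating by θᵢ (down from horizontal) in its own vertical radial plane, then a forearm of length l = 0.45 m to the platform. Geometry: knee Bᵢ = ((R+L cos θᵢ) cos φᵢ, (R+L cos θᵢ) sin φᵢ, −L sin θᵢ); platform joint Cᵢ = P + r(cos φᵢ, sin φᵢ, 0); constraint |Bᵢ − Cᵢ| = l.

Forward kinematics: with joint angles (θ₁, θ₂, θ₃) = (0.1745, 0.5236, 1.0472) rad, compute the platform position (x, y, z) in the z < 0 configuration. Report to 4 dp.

(0.1080, 0.0872, -0.4376)

φ1=0.0°: virtual centre (0.2677, 0.0000, -0.0260), radius l
centre 2 = (0.2499·cos120.0°, 0.2499·sin120.0°, -0.0750) = (-0.1250, 0.2164, -0.0750)
centre 3 = (0.1950·cos240.0°, 0.1950·sin240.0°, -0.1299) = (-0.0975, -0.1689, -0.1299)
|centre ₂|²−|centre ₁|² = -0.0043;  |centre ₃|²−|centre ₁|² = -0.0175
[-0.7853 0.4328 -0.0979]·P = -0.0043;  [-0.7304 -0.3377 -0.2077]·P = -0.0175
det = 0.5814;  x = 0.0155+-0.2115z,  y = 0.0182+-0.1576z
sphere 1 gives Az²+Bz+C=0 with A=1.0696, B=0.1531, C=-0.1379;  B²−4AC=0.6132;  roots -0.4376, 0.2945;  negative root z = -0.4376
x = 0.1080, y = 0.0872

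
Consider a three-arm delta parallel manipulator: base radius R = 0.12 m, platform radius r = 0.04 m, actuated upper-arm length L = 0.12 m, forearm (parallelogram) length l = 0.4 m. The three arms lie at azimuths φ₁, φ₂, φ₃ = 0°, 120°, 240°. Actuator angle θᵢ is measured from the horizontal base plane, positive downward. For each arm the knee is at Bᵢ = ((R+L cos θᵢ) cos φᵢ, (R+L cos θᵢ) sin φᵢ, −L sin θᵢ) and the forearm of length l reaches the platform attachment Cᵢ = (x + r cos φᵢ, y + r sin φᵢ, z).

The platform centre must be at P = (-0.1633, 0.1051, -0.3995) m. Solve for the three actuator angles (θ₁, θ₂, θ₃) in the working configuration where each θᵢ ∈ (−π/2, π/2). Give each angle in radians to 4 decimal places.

θ₁ = 1.3957, θ₂ = 0.0870, θ₃ = 0.8720

arm 1 (φ=0.0°): x'=-0.1633, y'=0.1051
  A=0.2433, B=-0.3995, C=(l²−L²−A²−y'²−z²)/(2L)=-0.3510
  θ1 = atan2(B,A) + arccos(C/0.4678) = 1.3957
φ2=120.0° → target in arm frame (0.1727, 0.0889)
  A cos θ + B sin θ = C:  -0.0927·cos θ + -0.3995·sin θ = -0.1270
  γ=atan2(-0.3995,-0.0927)=-1.7987;  ψ=arccos(-0.3097)=1.8857;  θ2=γ+ψ≈0.0870
rotate P by −φ3: (-0.0094, -0.1940, -0.3995)
  e−x'=0.0894;  (l²−L²−(e−x')²−y'²−z²)/2L = -0.2484
  θ3 = atan2(B,A) + arccos(C/0.4094) = 0.8720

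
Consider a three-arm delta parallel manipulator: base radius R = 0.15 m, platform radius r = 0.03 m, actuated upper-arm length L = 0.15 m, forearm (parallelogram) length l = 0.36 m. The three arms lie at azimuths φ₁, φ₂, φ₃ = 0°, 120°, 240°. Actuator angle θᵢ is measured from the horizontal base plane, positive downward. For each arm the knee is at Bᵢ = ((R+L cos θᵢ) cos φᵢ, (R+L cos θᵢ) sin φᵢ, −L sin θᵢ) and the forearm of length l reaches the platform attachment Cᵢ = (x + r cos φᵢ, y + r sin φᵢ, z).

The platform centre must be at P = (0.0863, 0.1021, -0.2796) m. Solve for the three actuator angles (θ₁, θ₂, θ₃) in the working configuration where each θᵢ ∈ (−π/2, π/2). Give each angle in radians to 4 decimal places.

rotate P by −φ1: (0.0863, 0.1021, -0.2796)
  e−x'=0.0337;  (l²−L²−(e−x')²−y'²−z²)/2L = 0.0579
  θ1 = atan2(B,A) + arccos(C/0.2816) = -0.0870
rotate P by −φ2: (0.0453, -0.1258, -0.2796)
  A cos θ + B sin θ = C:  0.0747·cos θ + -0.2796·sin θ = 0.0251
  γ=atan2(-0.2796,0.0747)=-1.3096;  ψ=arccos(0.0866)=1.4841;  θ2=γ+ψ≈0.1745
rotate P by −φ3: (-0.1316, 0.0237, -0.2796)
  e−x'=0.2516;  (l²−L²−(e−x')²−y'²−z²)/2L = -0.1164
  θ3 = atan2(B,A) + arccos(C/0.3761) = 1.0474

θ₁ = -0.0870, θ₂ = 0.1745, θ₃ = 1.0474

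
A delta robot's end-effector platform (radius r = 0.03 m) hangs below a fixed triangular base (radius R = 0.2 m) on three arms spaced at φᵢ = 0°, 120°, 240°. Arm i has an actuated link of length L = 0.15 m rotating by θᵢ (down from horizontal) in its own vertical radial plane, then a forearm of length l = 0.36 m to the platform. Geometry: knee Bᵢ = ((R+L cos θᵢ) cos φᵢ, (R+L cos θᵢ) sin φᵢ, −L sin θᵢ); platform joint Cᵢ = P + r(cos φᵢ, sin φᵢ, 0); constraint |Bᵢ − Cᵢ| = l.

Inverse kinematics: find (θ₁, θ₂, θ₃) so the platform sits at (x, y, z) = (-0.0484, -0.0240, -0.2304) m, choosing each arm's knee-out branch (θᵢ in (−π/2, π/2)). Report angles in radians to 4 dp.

θ₁ = 0.6983, θ₂ = 0.3486, θ₃ = 0.0002

φ1=0.0° → target in arm frame (-0.0484, -0.0240)
  A=0.2184, B=-0.2304, C=(l²−L²−A²−y'²−z²)/(2L)=0.0191
  γ=atan2(-0.2304,0.2184)=-0.8121;  ψ=arccos(0.0603)=1.5105;  θ1=γ+ψ≈0.6983
arm 2 (φ=120.0°): x'=0.0034, y'=0.0539
  A=0.1666, B=-0.2304, C=(l²−L²−A²−y'²−z²)/(2L)=0.0779
  θ2 = atan2(B,A) + arccos(C/0.2843) = 0.3486
rotate P by −φ3: (0.0450, -0.0299, -0.2304)
  A=0.1250, B=-0.2304, C=(l²−L²−A²−y'²−z²)/(2L)=0.1250
  θ3 = atan2(B,A) + arccos(C/0.2621) = 0.0002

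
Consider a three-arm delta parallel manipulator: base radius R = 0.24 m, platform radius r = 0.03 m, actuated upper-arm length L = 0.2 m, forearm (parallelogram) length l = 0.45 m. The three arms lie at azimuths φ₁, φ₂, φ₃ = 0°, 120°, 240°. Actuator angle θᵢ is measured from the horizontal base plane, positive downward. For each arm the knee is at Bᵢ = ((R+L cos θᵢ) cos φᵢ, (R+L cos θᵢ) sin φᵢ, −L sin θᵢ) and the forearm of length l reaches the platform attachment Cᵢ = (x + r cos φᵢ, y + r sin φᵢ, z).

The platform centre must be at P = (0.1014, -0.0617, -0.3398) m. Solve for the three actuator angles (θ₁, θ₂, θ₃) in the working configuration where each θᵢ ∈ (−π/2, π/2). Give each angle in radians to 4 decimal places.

θ₁ = 0.0872, θ₂ = 1.0472, θ₃ = 0.6106

arm 1 (φ=0.0°): x'=0.1014, y'=-0.0617
  A=0.1086, B=-0.3398, C=(l²−L²−A²−y'²−z²)/(2L)=0.0786
  γ=atan2(-0.3398,0.1086)=-1.2615;  ψ=arccos(0.2203)=1.3487;  θ1=γ+ψ≈0.0872
arm 2 (φ=120.0°): x'=-0.1041, y'=-0.0570
  A cos θ + B sin θ = C:  0.3141·cos θ + -0.3398·sin θ = -0.1372
  √(A²+B²)=0.4628;  θ2 = -0.8246+1.8719 ≈ 1.0472
arm 3 (φ=240.0°): x'=0.0027, y'=0.1187
  A cos θ + B sin θ = C:  0.2073·cos θ + -0.3398·sin θ = -0.0250
  √(A²+B²)=0.3980;  θ3 = -1.0231+1.6337 ≈ 0.6106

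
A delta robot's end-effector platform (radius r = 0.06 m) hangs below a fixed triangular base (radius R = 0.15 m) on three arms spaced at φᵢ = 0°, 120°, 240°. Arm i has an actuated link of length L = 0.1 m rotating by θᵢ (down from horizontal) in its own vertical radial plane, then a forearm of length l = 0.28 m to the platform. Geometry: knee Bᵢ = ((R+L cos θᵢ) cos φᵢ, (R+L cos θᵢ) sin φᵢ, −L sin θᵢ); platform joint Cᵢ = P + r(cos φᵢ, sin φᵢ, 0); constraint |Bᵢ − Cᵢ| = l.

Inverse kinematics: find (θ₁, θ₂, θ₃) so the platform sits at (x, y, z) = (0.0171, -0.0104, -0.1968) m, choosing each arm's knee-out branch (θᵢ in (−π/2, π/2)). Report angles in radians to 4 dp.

θ₁ = -0.2611, θ₂ = 0.0870, θ₃ = -0.0867

φ1=0.0° → target in arm frame (0.0171, -0.0104)
  A=0.0729, B=-0.1968, C=(l²−L²−A²−y'²−z²)/(2L)=0.1212
  γ=atan2(-0.1968,0.0729)=-1.2160;  ψ=arccos(0.5777)=0.9549;  θ1=γ+ψ≈-0.2611
φ2=120.0° → target in arm frame (-0.0176, -0.0096)
  A cos θ + B sin θ = C:  0.1076·cos θ + -0.1968·sin θ = 0.0900
  γ=atan2(-0.1968,0.1076)=-1.0706;  ψ=arccos(0.4015)=1.1576;  θ2=γ+ψ≈0.0870
arm 3 (φ=240.0°): x'=0.0005, y'=0.0200
  A=0.0895, B=-0.1968, C=(l²−L²−A²−y'²−z²)/(2L)=0.1063
  γ=atan2(-0.1968,0.0895)=-1.1438;  ψ=arccos(0.4914)=1.0570;  θ3=γ+ψ≈-0.0867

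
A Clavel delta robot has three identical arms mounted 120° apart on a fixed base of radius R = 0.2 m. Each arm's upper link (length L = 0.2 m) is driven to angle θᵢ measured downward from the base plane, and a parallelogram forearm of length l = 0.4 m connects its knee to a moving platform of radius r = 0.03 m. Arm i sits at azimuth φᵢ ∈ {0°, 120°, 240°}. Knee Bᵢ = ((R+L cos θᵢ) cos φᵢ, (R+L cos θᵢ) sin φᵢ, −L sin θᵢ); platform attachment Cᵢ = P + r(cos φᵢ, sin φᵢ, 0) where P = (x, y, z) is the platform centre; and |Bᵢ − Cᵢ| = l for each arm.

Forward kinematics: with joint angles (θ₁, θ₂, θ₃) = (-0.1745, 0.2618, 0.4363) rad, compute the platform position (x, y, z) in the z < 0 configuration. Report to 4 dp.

(0.0400, 0.0140, -0.1952)

φ1=0.0°: virtual centre (0.3670, 0.0000, 0.0347), radius l
arm 2 at φ=120.0°: e+L cos θ2 = 0.3632;  S2 = (-0.1816, 0.3145, -0.0518)
arm 3 at φ=240.0°: e+L cos θ3 = 0.3513;  S3 = (-0.1756, -0.3042, -0.0845)
subtract pairs → two planes through P
plane₁₂: -1.0971x+0.6291y+-0.1730z = -0.0013
Cramer: x(z) = 0.0031-0.1891z;  y(z) = 0.0033-0.0548z
quadratic in z: (1.0387)z²+(0.0678)z+(-0.0264)=0, √Δ=0.3378 → z ∈ {-0.1952, 0.1300}; z = -0.1952 (taking z<0)
x = 0.0400, y = 0.0140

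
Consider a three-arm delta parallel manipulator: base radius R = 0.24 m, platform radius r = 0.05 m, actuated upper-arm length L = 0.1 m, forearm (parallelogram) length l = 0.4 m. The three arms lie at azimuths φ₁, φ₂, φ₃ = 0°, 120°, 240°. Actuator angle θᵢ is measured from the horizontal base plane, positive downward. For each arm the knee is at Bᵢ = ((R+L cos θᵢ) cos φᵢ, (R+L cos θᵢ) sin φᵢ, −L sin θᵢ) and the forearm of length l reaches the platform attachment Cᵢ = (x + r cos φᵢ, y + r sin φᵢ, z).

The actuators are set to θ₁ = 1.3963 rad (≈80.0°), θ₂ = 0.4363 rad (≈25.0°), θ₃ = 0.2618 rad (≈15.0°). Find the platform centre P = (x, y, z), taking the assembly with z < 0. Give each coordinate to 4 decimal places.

(-0.1055, -0.0132, -0.3474)

centre 1 = (0.2074·cos0.0°, 0.2074·sin0.0°, -0.0985) = (0.2074, 0.0000, -0.0985)
centre 2 = (0.2806·cos120.0°, 0.2806·sin120.0°, -0.0423) = (-0.1403, 0.2430, -0.0423)
φ3=240.0°: virtual centre (-0.1433, -0.2482, -0.0259), radius l
|centre ₂|²−|centre ₁|² = 0.0278;  |centre ₃|²−|centre ₁|² = 0.0301
plane₁₂: -0.6954x+0.4861y+0.1124z = 0.0278
det = 0.6861;  x = -0.0415+0.1842z,  y = -0.0021+0.0322z
sphere 1 gives Az²+Bz+C=0 with A=1.0350, B=0.1051, C=-0.0884;  B²−4AC=0.3769;  roots -0.3474, 0.2458;  negative root z = -0.3474
x = -0.1055, y = -0.0132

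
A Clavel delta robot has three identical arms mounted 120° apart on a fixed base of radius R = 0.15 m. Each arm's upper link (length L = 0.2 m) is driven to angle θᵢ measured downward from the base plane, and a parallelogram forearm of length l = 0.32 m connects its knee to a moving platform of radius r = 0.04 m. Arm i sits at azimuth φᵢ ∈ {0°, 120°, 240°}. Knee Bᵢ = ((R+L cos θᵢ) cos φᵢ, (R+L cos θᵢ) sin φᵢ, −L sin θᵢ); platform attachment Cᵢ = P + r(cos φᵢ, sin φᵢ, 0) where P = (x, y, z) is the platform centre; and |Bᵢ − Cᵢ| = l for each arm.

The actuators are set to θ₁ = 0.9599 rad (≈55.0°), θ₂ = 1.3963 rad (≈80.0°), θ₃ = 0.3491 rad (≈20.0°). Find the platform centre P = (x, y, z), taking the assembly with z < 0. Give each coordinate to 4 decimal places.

(0.0011, -0.1554, -0.3318)

arm 1 at φ=0.0°: e+L cos θ1 = 0.2247;  O1 = (0.2247, 0.0000, -0.1638)
arm 2 at φ=120.0°: e+L cos θ2 = 0.1447;  O2 = (-0.0724, 0.1253, -0.1970)
O3 = (0.2979·cos240.0°, 0.2979·sin240.0°, -0.0684) = (-0.1490, -0.2580, -0.0684)
|O₂|²−|O₁|² = -0.0176;  |O₃|²−|O₁|² = 0.0161
linear system: -0.5942x+0.2507y = -0.0176−-0.0663z; -0.7474x+-0.5160y = 0.0161−0.1908z
det = 0.4940;  x = 0.0102+0.0276z,  y = -0.0460+0.3298z
sphere 1 gives Az²+Bz+C=0 with A=1.1095, B=0.2855, C=-0.0274;  B²−4AC=0.2032;  roots -0.3318, 0.0745;  negative root z = -0.3318
x = 0.0011, y = -0.1554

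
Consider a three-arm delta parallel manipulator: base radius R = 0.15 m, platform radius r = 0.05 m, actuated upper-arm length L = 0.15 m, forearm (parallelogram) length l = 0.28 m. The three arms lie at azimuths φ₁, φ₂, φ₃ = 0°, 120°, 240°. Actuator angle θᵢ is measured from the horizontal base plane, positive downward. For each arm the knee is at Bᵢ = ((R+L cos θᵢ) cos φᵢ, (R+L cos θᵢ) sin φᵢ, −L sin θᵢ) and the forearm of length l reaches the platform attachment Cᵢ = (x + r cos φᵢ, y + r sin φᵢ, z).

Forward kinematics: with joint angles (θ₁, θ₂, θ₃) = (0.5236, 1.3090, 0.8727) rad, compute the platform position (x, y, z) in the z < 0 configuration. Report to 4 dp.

O1 = (0.2299·cos0.0°, 0.2299·sin0.0°, -0.0750) = (0.2299, 0.0000, -0.0750)
arm 2 at φ=120.0°: ρ2 = 0.1388;  O2 = (-0.0694, 0.1202, -0.1449)
φ3=240.0°: virtual centre (-0.0982, -0.1701, -0.1149), radius l
eliminate P² terms by subtracting sphere 1 from 2 and 3
linear system: -0.5986x+0.2404y = -0.0182−-0.1398z; -0.6562x+-0.3402y = -0.0067−-0.0798z
det = 0.3614;  x = 0.0216+-0.1847z,  y = -0.0220+0.1216z
into |P−O₁|² = l²: 1.0489z² + 0.2216z + -0.0289 = 0;  Δ = 0.1704;  z = -0.3024 or 0.0911 → z<0 root = -0.3024
x = 0.0774, y = -0.0587

(0.0774, -0.0587, -0.3024)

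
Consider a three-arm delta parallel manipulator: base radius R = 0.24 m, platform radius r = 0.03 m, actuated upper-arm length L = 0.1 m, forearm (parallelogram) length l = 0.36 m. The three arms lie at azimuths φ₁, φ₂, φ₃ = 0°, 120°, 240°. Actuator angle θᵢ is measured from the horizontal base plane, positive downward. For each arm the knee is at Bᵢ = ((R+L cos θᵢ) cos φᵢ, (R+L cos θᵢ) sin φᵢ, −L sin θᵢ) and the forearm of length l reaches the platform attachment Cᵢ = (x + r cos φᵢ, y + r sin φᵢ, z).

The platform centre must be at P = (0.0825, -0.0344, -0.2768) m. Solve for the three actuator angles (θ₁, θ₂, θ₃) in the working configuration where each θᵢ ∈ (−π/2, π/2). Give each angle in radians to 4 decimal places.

θ₁ = -0.0008, θ₂ = 1.3093, θ₃ = 0.8724

rotate P by −φ1: (0.0825, -0.0344, -0.2768)
  A=0.1275, B=-0.2768, C=(l²−L²−A²−y'²−z²)/(2L)=0.1277
  γ=atan2(-0.2768,0.1275)=-1.1391;  ψ=arccos(0.4191)=1.1384;  θ1=γ+ψ≈-0.0008
φ2=120.0° → target in arm frame (-0.0710, -0.0542)
  e−x'=0.2810;  (l²−L²−(e−x')²−y'²−z²)/2L = -0.1947
  √(A²+B²)=0.3945;  θ2 = -0.7778+2.0871 ≈ 1.3093
rotate P by −φ3: (-0.0115, 0.0886, -0.2768)
  A cos θ + B sin θ = C:  0.2215·cos θ + -0.2768·sin θ = -0.0696
  √(A²+B²)=0.3545;  θ3 = -0.8960+1.7684 ≈ 0.8724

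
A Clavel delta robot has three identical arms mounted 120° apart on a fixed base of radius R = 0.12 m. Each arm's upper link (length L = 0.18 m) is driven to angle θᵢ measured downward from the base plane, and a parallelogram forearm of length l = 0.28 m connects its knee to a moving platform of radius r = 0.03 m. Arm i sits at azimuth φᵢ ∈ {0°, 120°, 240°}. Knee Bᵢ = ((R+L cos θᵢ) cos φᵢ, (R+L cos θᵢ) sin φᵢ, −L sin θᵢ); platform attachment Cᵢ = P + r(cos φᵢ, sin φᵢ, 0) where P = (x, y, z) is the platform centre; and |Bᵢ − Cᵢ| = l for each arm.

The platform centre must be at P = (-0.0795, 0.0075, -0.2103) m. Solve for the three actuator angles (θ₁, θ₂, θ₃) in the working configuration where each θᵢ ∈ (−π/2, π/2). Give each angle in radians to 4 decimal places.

φ1=0.0° → target in arm frame (-0.0795, 0.0075)
  A=0.1695, B=-0.2103, C=(l²−L²−A²−y'²−z²)/(2L)=-0.0750
  θ1 = atan2(B,A) + arccos(C/0.2701) = 0.9599
arm 2 (φ=120.0°): x'=0.0462, y'=0.0651
  A cos θ + B sin θ = C:  0.0438·cos θ + -0.2103·sin θ = -0.0122
  γ=atan2(-0.2103,0.0438)=-1.3657;  ψ=arccos(-0.0566)=1.6274;  θ2=γ+ψ≈0.2618
φ3=240.0° → target in arm frame (0.0333, -0.0726)
  A cos θ + B sin θ = C:  0.0567·cos θ + -0.2103·sin θ = -0.0187
  θ3 = atan2(B,A) + arccos(C/0.2178) = 0.3493

θ₁ = 0.9599, θ₂ = 0.2618, θ₃ = 0.3493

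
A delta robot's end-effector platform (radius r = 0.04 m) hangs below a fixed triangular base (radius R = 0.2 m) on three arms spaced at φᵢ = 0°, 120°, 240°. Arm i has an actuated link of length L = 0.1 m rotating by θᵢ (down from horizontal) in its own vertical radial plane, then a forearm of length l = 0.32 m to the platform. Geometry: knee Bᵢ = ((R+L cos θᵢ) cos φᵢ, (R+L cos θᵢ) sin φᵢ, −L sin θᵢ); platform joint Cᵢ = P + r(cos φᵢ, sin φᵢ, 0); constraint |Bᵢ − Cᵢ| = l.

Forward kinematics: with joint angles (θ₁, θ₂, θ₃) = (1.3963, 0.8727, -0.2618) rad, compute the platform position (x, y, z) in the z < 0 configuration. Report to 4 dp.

φ1=0.0°: virtual centre (0.1774, 0.0000, -0.0985), radius l
φ2=120.0°: virtual centre (-0.1121, 0.1942, -0.0766), radius l
arm 3 at φ=240.0°: e+L cos θ3 = 0.2566;  centre 3 = (-0.1283, -0.2222, 0.0259)
|centre ₂|²−|centre ₁|² = 0.0150;  |centre ₃|²−|centre ₁|² = 0.0254
plane₁₂: -0.5790x+0.3885y+0.0437z = 0.0150
Cramer: x(z) = -0.0334+0.2346z;  y(z) = -0.0111+0.2370z
sphere 1 gives Az²+Bz+C=0 with A=1.1112, B=0.0928, C=-0.0482;  B²−4AC=0.2227;  roots -0.2541, 0.1706;  negative root z = -0.2541
x = -0.0930, y = -0.0713

(-0.0930, -0.0713, -0.2541)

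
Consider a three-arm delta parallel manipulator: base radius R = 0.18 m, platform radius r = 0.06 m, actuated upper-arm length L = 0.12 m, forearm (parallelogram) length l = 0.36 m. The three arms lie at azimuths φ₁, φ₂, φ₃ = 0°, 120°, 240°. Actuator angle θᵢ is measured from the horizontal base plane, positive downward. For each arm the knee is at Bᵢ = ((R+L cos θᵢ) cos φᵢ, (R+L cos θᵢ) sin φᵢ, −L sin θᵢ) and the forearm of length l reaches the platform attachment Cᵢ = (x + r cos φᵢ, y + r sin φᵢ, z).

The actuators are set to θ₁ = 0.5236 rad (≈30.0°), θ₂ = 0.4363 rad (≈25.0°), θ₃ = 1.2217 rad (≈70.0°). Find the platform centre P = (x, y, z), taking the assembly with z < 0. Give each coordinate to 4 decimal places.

arm 1 at φ=0.0°: (R−r)+L cos θ1 = 0.2239;  O1 = (0.2239, 0.0000, -0.0600)
φ2=120.0°: virtual centre (-0.1144, 0.1981, -0.0507), radius l
arm 3 at φ=240.0°: (R−r)+L cos θ3 = 0.1610;  O3 = (-0.0805, -0.1395, -0.1128)
eliminate P² terms by subtracting sphere 1 from 2 and 3
plane₁₂: -0.6766x+0.3962y+0.0186z = 0.0012
Cramer: x(z) = 0.0132-0.0852z;  y(z) = 0.0254-0.1924z
into |P−O₁|² = l²: 1.0443z² + 0.1461z + -0.0809 = 0;  Δ = 0.3594;  z = -0.3570 or 0.2171 → z<0 root = -0.3570
x = 0.0436, y = 0.0941

(0.0436, 0.0941, -0.3570)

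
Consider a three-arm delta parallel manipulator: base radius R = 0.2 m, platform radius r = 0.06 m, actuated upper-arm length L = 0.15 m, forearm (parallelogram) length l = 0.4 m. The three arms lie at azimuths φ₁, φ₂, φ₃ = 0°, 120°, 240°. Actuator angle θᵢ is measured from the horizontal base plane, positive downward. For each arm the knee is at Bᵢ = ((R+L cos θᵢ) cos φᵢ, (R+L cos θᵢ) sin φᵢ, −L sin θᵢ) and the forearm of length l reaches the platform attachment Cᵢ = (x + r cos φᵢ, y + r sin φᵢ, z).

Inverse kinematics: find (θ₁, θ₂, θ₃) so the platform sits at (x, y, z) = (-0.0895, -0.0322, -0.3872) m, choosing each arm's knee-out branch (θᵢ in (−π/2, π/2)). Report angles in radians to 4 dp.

θ₁ = 1.0468, θ₂ = 0.6107, θ₃ = 0.3490

arm 1 (φ=0.0°): x'=-0.0895, y'=-0.0322
  A=0.2295, B=-0.3872, C=(l²−L²−A²−y'²−z²)/(2L)=-0.2204
  θ1 = atan2(B,A) + arccos(C/0.4501) = 1.0468
φ2=120.0° → target in arm frame (0.0169, 0.0936)
  A cos θ + B sin θ = C:  0.1231·cos θ + -0.3872·sin θ = -0.1212
  √(A²+B²)=0.4063;  θ2 = -1.2629+1.8736 ≈ 0.6107
rotate P by −φ3: (0.0726, -0.0614, -0.3872)
  A cos θ + B sin θ = C:  0.0674·cos θ + -0.3872·sin θ = -0.0691
  γ=atan2(-0.3872,0.0674)=-1.3985;  ψ=arccos(-0.1758)=1.7476;  θ3=γ+ψ≈0.3490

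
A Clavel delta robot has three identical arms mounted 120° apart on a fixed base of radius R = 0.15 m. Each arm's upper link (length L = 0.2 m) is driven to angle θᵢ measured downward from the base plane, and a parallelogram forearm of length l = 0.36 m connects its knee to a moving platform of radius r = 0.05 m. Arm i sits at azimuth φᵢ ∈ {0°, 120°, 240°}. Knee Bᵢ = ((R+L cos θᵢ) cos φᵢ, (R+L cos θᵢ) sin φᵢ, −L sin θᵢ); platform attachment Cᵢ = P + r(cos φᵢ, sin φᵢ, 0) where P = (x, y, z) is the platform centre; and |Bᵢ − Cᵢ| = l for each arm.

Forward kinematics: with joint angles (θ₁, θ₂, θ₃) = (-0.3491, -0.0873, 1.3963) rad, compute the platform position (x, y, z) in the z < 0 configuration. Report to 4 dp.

S1 = (0.2879·cos0.0°, 0.2879·sin0.0°, 0.0684) = (0.2879, 0.0000, 0.0684)
arm 2 at φ=120.0°: (R−r)+L cos θ2 = 0.2992;  S2 = (-0.1496, 0.2591, 0.0174)
S3 = (0.1347·cos240.0°, 0.1347·sin240.0°, -0.1970) = (-0.0674, -0.1167, -0.1970)
subtract pairs → two planes through P
plane₁₂: -0.8751x+0.5183y+-0.1019z = 0.0023
det = 0.5725;  x = 0.0268+-0.5220z,  y = 0.0496+-0.6847z
sphere 1 gives Az²+Bz+C=0 with A=1.7414, B=0.0678, C=-0.0543;  B²−4AC=0.3827;  roots -0.1971, 0.1581;  negative root z = -0.1971
x = 0.1297, y = 0.1846

(0.1297, 0.1846, -0.1971)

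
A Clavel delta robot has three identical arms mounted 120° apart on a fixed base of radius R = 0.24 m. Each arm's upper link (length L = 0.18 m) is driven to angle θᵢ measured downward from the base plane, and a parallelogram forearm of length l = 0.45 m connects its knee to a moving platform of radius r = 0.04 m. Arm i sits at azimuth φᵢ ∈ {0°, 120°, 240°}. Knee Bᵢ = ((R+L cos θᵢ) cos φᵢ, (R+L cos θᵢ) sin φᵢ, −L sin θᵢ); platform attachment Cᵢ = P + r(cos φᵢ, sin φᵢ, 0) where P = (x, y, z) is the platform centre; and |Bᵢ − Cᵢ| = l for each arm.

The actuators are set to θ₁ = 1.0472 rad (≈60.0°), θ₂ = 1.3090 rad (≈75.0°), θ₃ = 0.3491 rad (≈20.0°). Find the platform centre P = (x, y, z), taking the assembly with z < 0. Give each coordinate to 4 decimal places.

φ1=0.0°: virtual centre (0.2900, 0.0000, -0.1559), radius l
arm 2 at φ=120.0°: ρ2 = 0.2466;  O2 = (-0.1233, 0.2136, -0.1739)
O3 = (0.3691·cos240.0°, 0.3691·sin240.0°, -0.0616) = (-0.1846, -0.3197, -0.0616)
|O₂|²−|O₁|² = -0.0174;  |O₃|²−|O₁|² = 0.0317
plane₁₂: -0.8266x+0.4271y+-0.0360z = -0.0174
det = 0.9339;  x = -0.0026+0.0616z,  y = -0.0457+0.2035z
into |P−O₁|² = l²: 1.0452z² + 0.2571z + -0.0905 = 0;  Δ = 0.4445;  z = -0.4419 or 0.1959 → z<0 root = -0.4419
x = -0.0298, y = -0.1356

(-0.0298, -0.1356, -0.4419)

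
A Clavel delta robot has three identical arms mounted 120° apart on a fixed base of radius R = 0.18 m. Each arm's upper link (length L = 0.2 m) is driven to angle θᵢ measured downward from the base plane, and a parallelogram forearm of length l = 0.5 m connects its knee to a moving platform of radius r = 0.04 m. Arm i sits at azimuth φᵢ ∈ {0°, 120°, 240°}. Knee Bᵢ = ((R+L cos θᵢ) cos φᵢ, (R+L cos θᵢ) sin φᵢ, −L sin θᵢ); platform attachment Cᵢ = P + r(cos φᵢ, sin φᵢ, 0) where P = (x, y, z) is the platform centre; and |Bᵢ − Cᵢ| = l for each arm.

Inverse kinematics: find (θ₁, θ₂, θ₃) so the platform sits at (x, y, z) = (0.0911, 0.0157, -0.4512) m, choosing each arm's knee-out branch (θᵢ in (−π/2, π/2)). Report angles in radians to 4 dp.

θ₁ = 0.0871, θ₂ = 0.5236, θ₃ = 0.6110

rotate P by −φ1: (0.0911, 0.0157, -0.4512)
  A=0.0489, B=-0.4512, C=(l²−L²−A²−y'²−z²)/(2L)=0.0095
  θ1 = atan2(B,A) + arccos(C/0.4538) = 0.0871
arm 2 (φ=120.0°): x'=-0.0320, y'=-0.0867
  A cos θ + B sin θ = C:  0.1720·cos θ + -0.4512·sin θ = -0.0767
  √(A²+B²)=0.4829;  θ2 = -1.2067+1.7303 ≈ 0.5236
rotate P by −φ3: (-0.0591, 0.0710, -0.4512)
  e−x'=0.1991;  (l²−L²−(e−x')²−y'²−z²)/2L = -0.0957
  √(A²+B²)=0.4932;  θ3 = -1.1551+1.7661 ≈ 0.6110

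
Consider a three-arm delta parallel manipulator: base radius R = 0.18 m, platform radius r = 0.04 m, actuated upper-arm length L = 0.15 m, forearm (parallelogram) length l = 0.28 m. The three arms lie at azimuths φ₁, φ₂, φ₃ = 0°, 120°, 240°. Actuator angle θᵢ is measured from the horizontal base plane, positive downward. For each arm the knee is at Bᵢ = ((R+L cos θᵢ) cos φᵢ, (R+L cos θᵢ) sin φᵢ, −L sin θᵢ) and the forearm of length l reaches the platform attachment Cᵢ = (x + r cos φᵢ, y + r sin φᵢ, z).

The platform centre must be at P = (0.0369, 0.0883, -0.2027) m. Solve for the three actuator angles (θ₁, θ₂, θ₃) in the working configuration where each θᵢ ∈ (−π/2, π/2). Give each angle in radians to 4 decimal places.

rotate P by −φ1: (0.0369, 0.0883, -0.2027)
  e−x'=0.1031;  (l²−L²−(e−x')²−y'²−z²)/2L = -0.0120
  γ=atan2(-0.2027,0.1031)=-1.1003;  ψ=arccos(-0.0530)=1.6238;  θ1=γ+ψ≈0.5235
rotate P by −φ2: (0.0580, -0.0761, -0.2027)
  A=0.0820, B=-0.2027, C=(l²−L²−A²−y'²−z²)/(2L)=0.0077
  θ2 = atan2(B,A) + arccos(C/0.2187) = 0.3493
φ3=240.0° → target in arm frame (-0.0949, -0.0122)
  e−x'=0.2349;  (l²−L²−(e−x')²−y'²−z²)/2L = -0.1351
  θ3 = atan2(B,A) + arccos(C/0.3103) = 1.3093

θ₁ = 0.5235, θ₂ = 0.3493, θ₃ = 1.3093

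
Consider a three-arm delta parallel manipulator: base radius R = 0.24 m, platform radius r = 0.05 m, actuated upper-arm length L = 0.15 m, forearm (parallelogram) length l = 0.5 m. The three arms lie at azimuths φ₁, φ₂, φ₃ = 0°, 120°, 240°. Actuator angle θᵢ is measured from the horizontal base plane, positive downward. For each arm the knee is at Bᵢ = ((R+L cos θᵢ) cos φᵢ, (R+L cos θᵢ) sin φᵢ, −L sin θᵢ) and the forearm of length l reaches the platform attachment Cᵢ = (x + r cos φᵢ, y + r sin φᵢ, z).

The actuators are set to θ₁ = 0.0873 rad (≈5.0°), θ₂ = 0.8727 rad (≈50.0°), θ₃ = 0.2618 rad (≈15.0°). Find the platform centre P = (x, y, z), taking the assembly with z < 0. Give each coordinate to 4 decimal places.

arm 1 at φ=0.0°: e+L cos θ1 = 0.3394;  S1 = (0.3394, 0.0000, -0.0131)
arm 2 at φ=120.0°: e+L cos θ2 = 0.2864;  S2 = (-0.1432, 0.2480, -0.1149)
arm 3 at φ=240.0°: e+L cos θ3 = 0.3349;  S3 = (-0.1674, -0.2900, -0.0388)
eliminate P² terms by subtracting sphere 1 from 2 and 3
[-0.9653 0.4961 -0.2037]·P = -0.0201;  [-1.0137 -0.5800 -0.0515]·P = -0.0017
det = 1.0628;  x = 0.0118+-0.1352z,  y = -0.0176+0.1475z
sphere 1 gives Az²+Bz+C=0 with A=1.0400, B=0.1095, C=-0.1422;  B²−4AC=0.6035;  roots -0.4261, 0.3208;  negative root z = -0.4261
x = 0.0694, y = -0.0805

(0.0694, -0.0805, -0.4261)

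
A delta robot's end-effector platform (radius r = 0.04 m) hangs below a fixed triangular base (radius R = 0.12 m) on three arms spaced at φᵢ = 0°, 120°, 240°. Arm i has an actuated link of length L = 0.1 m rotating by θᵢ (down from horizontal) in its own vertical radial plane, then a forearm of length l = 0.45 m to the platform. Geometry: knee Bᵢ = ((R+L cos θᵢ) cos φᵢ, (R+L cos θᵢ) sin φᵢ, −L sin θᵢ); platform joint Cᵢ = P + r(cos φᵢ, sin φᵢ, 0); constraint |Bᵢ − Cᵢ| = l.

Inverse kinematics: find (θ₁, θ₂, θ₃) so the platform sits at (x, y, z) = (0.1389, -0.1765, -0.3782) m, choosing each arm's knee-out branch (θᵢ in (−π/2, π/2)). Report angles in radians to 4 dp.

θ₁ = -0.3496, θ₂ = 1.1339, θ₃ = -0.0879

arm 1 (φ=0.0°): x'=0.1389, y'=-0.1765
  A=-0.0589, B=-0.3782, C=(l²−L²−A²−y'²−z²)/(2L)=0.0742
  γ=atan2(-0.3782,-0.0589)=-1.7253;  ψ=arccos(0.1939)=1.3757;  θ1=γ+ψ≈-0.3496
φ2=120.0° → target in arm frame (-0.2223, -0.0320)
  A cos θ + B sin θ = C:  0.3023·cos θ + -0.3782·sin θ = -0.2147
  γ=atan2(-0.3782,0.3023)=-0.8965;  ψ=arccos(-0.4435)=2.0303;  θ2=γ+ψ≈1.1339
rotate P by −φ3: (0.0834, 0.2085, -0.3782)
  A=-0.0034, B=-0.3782, C=(l²−L²−A²−y'²−z²)/(2L)=0.0298
  γ=atan2(-0.3782,-0.0034)=-1.5798;  ψ=arccos(0.0788)=1.4919;  θ3=γ+ψ≈-0.0879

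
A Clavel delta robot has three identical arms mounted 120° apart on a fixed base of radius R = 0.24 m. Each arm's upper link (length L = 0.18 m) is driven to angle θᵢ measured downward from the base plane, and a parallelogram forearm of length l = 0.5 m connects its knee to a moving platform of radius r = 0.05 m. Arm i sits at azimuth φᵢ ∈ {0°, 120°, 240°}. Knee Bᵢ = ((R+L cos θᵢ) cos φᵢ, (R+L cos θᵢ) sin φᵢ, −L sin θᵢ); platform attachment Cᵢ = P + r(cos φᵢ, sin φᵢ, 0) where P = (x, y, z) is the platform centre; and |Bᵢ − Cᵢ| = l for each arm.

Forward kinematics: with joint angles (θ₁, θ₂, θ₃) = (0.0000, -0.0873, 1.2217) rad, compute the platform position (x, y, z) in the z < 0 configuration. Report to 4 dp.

(0.0940, 0.1810, -0.3756)

arm 1 at φ=0.0°: ρ1 = 0.3700;  O1 = (0.3700, 0.0000, 0.0000)
O2 = (0.3693·cos120.0°, 0.3693·sin120.0°, 0.0157) = (-0.1847, 0.3198, 0.0157)
O3 = (0.2516·cos240.0°, 0.2516·sin240.0°, -0.1691) = (-0.1258, -0.2179, -0.1691)
subtract pairs → two planes through P
plane₁₂: -1.1093x+0.6397y+0.0314z = -0.0003
det = 1.1176;  x = 0.0259+-0.1814z,  y = 0.0444+-0.3636z
sphere 1 gives Az²+Bz+C=0 with A=1.1651, B=0.0925, C=-0.1296;  B²−4AC=0.6125;  roots -0.3756, 0.2962;  negative root z = -0.3756
x = 0.0940, y = 0.1810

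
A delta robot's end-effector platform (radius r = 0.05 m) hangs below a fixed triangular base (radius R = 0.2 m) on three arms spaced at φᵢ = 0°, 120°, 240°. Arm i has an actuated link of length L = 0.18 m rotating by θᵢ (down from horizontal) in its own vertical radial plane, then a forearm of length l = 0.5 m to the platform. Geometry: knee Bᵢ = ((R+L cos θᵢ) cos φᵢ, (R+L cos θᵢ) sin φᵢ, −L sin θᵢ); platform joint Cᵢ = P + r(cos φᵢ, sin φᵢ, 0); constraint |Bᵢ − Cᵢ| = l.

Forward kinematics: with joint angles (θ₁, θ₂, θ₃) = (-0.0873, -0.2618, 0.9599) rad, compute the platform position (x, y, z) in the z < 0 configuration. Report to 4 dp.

arm 1 at φ=0.0°: (R−r)+L cos θ1 = 0.3293;  centre 1 = (0.3293, 0.0000, 0.0157)
centre 2 = (0.3239·cos120.0°, 0.3239·sin120.0°, 0.0466) = (-0.1619, 0.2805, 0.0466)
φ3=240.0°: virtual centre (-0.1266, -0.2193, -0.1474), radius l
|centre ₂|²−|centre ₁|² = -0.0016;  |centre ₃|²−|centre ₁|² = -0.0228
[-0.9825 0.5610 0.0618]·P = -0.0016;  [-0.9119 -0.4386 -0.3263]·P = -0.0228
det = 0.9425;  x = 0.0143+-0.1654z,  y = 0.0222+-0.3999z
sphere 1 gives Az²+Bz+C=0 with A=1.1873, B=0.0551, C=-0.1501;  B²−4AC=0.7157;  roots -0.3794, 0.3331;  negative root z = -0.3794
x = 0.0771, y = 0.1740

(0.0771, 0.1740, -0.3794)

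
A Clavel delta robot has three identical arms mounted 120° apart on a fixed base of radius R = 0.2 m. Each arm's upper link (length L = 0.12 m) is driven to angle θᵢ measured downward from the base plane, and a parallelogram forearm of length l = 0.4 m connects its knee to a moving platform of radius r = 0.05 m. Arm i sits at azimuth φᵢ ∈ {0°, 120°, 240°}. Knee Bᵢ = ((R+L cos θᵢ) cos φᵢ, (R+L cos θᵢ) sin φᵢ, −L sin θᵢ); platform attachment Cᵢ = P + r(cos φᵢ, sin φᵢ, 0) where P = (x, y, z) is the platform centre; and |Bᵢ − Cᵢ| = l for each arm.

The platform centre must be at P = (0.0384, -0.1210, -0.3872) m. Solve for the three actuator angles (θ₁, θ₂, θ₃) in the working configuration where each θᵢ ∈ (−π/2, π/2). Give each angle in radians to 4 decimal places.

θ₁ = 0.6115, θ₂ = 1.3967, θ₃ = 0.3491

φ1=0.0° → target in arm frame (0.0384, -0.1210)
  A=0.1116, B=-0.3872, C=(l²−L²−A²−y'²−z²)/(2L)=-0.1309
  θ1 = atan2(B,A) + arccos(C/0.4030) = 0.6115
arm 2 (φ=120.0°): x'=-0.1240, y'=0.0272
  A cos θ + B sin θ = C:  0.2740·cos θ + -0.3872·sin θ = -0.3339
  √(A²+B²)=0.4743;  θ2 = -0.9550+2.3517 ≈ 1.3967
φ3=240.0° → target in arm frame (0.0856, 0.0938)
  A cos θ + B sin θ = C:  0.0644·cos θ + -0.3872·sin θ = -0.0719
  γ=atan2(-0.3872,0.0644)=-1.4060;  ψ=arccos(-0.1832)=1.7551;  θ3=γ+ψ≈0.3491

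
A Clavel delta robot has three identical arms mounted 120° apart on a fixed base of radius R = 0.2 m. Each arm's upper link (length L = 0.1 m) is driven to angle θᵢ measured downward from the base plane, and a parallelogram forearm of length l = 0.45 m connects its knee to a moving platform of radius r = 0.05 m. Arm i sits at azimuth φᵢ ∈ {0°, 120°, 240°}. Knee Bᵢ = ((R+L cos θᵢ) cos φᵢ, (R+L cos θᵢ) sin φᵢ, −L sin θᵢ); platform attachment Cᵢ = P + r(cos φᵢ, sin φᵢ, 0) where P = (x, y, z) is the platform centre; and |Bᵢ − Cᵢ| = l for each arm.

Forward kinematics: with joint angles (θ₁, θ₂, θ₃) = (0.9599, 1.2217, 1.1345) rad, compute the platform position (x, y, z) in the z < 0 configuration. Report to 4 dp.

(0.0266, -0.0091, -0.4939)

O1 = (0.2074·cos0.0°, 0.2074·sin0.0°, -0.0819) = (0.2074, 0.0000, -0.0819)
φ2=120.0°: virtual centre (-0.0921, 0.1595, -0.0940), radius l
O3 = (0.1923·cos240.0°, 0.1923·sin240.0°, -0.0906) = (-0.0961, -0.1665, -0.0906)
|O₂|²−|O₁|² = -0.0069;  |O₃|²−|O₁|² = -0.0045
[-0.5989 0.3191 -0.0241]·P = -0.0069;  [-0.6070 -0.3330 -0.0174]·P = -0.0045
Cramer: x(z) = 0.0096-0.0346z;  y(z) = -0.0038+0.0107z
into |P−O₁|² = l²: 1.0013z² + 0.1774z + -0.1567 = 0;  Δ = 0.6589;  z = -0.4939 or 0.3167 → z<0 root = -0.4939
x = 0.0266, y = -0.0091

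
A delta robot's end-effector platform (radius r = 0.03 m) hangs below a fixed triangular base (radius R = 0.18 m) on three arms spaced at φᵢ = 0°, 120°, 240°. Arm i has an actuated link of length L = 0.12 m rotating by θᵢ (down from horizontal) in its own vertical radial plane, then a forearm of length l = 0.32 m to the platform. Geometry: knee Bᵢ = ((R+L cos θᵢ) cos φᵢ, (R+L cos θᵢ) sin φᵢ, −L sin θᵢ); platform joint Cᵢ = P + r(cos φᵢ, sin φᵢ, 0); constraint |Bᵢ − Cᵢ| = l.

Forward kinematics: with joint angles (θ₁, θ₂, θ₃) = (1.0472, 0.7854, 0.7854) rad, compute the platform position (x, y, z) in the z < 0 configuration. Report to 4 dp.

centre 1 = (0.2100·cos0.0°, 0.2100·sin0.0°, -0.1039) = (0.2100, 0.0000, -0.1039)
φ2=120.0°: virtual centre (-0.1174, 0.2034, -0.0849), radius l
centre 3 = (0.2349·cos240.0°, 0.2349·sin240.0°, -0.0849) = (-0.1174, -0.2034, -0.0849)
|centre ₂|²−|centre ₁|² = 0.0075;  |centre ₃|²−|centre ₁|² = 0.0075
plane₁₂: -0.6549x+0.4068y+0.0381z = 0.0075
det = 0.5328;  x = -0.0114+0.0582z,  y = 0.0000+0.0000z
quadratic in z: (1.0034)z²+(0.1821)z+(-0.0426)=0, √Δ=0.4517 → z ∈ {-0.3158, 0.1344}; z = -0.3158 (taking z<0)
x = -0.0298, y = 0.0000

(-0.0298, 0.0000, -0.3158)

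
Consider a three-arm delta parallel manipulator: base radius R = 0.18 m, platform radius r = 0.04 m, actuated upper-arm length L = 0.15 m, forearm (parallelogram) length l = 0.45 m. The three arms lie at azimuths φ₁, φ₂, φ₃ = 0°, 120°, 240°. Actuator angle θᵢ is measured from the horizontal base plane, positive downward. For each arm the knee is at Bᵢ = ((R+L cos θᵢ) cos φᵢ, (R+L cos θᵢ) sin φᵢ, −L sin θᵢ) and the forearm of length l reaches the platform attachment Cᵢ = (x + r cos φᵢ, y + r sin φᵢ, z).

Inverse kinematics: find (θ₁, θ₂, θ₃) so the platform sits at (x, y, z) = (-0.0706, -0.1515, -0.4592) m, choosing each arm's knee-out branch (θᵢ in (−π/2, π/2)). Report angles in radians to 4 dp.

θ₁ = 1.1346, θ₂ = 1.2218, θ₃ = 0.1747

φ1=0.0° → target in arm frame (-0.0706, -0.1515)
  A cos θ + B sin θ = C:  0.2106·cos θ + -0.4592·sin θ = -0.3272
  √(A²+B²)=0.5052;  θ1 = -1.1408+2.2754 ≈ 1.1346
rotate P by −φ2: (-0.0959, 0.1369, -0.4592)
  A=0.2359, B=-0.4592, C=(l²−L²−A²−y'²−z²)/(2L)=-0.3508
  θ2 = atan2(B,A) + arccos(C/0.5163) = 1.2218
arm 3 (φ=240.0°): x'=0.1665, y'=0.0146
  A cos θ + B sin θ = C:  -0.0265·cos θ + -0.4592·sin θ = -0.1059
  θ3 = atan2(B,A) + arccos(C/0.4600) = 0.1747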